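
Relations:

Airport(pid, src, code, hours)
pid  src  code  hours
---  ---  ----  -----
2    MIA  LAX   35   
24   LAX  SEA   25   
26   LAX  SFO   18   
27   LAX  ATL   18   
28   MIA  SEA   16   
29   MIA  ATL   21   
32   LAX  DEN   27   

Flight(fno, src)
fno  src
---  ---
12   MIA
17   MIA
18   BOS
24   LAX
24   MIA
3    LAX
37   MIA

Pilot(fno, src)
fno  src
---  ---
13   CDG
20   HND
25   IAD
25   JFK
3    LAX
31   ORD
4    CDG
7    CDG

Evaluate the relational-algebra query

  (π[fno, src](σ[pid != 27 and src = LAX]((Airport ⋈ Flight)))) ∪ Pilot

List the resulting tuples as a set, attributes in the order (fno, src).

{(13, CDG), (20, HND), (24, LAX), (25, IAD), (25, JFK), (3, LAX), (31, ORD), (4, CDG), (7, CDG)}

Joining Airport and Flight on src yields {(2, MIA, LAX, 35, 12), (2, MIA, LAX, 35, 17), (2, MIA, LAX, 35, 24), (2, MIA, LAX, 35, 37), (24, LAX, SEA, 25, 24), (24, LAX, SEA, 25, 3), (26, LAX, SFO, 18, 24), (26, LAX, SFO, 18, 3), (27, LAX, ATL, 18, 24), (27, LAX, ATL, 18, 3), (28, MIA, SEA, 16, 12), (28, MIA, SEA, 16, 17), (28, MIA, SEA, 16, 24), (28, MIA, SEA, 16, 37), (29, MIA, ATL, 21, 12), (29, MIA, ATL, 21, 17), (29, MIA, ATL, 21, 24), (29, MIA, ATL, 21, 37), (32, LAX, DEN, 27, 24), (32, LAX, DEN, 27, 3)}.
Apply σ_{pid != 27 and src = LAX}; surviving tuples: {(24, LAX, SEA, 25, 24), (24, LAX, SEA, 25, 3), (26, LAX, SFO, 18, 24), (26, LAX, SFO, 18, 3), (32, LAX, DEN, 27, 24), (32, LAX, DEN, 27, 3)}
π[fno, src]: project onto (fno, src) (4 duplicate(s) eliminated) → {(24, LAX), (3, LAX)}
Union: {(24, LAX), (3, LAX)} with {(13, CDG), (20, HND), (25, IAD), (25, JFK), (3, LAX), (31, ORD), (4, CDG), (7, CDG)} → {(13, CDG), (20, HND), (24, LAX), (25, IAD), (25, JFK), (3, LAX), (31, ORD), (4, CDG), (7, CDG)}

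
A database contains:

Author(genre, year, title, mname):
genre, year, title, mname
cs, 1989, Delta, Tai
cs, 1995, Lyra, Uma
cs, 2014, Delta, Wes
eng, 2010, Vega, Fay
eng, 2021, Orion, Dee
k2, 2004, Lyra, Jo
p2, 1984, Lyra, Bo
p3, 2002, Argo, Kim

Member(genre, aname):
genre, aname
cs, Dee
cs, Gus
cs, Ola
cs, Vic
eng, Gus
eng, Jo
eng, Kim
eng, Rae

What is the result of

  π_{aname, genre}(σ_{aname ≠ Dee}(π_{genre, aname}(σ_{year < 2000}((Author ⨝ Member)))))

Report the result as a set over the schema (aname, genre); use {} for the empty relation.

{(Gus, cs), (Ola, cs), (Vic, cs)}

Natural join on genre: {(cs, 1989, Delta, Tai, Dee), (cs, 1989, Delta, Tai, Gus), (cs, 1989, Delta, Tai, Ola), (cs, 1989, Delta, Tai, Vic), (cs, 1995, Lyra, Uma, Dee), (cs, 1995, Lyra, Uma, Gus), (cs, 1995, Lyra, Uma, Ola), (cs, 1995, Lyra, Uma, Vic), (cs, 2014, Delta, Wes, Dee), (cs, 2014, Delta, Wes, Gus), (cs, 2014, Delta, Wes, Ola), (cs, 2014, Delta, Wes, Vic), (eng, 2010, Vega, Fay, Gus), (eng, 2010, Vega, Fay, Jo), (eng, 2010, Vega, Fay, Kim), (eng, 2010, Vega, Fay, Rae), (eng, 2021, Orion, Dee, Gus), (eng, 2021, Orion, Dee, Jo), (eng, 2021, Orion, Dee, Kim), (eng, 2021, Orion, Dee, Rae)}
σ[year < 2000]: keep tuples satisfying year < 2000 → {(cs, 1989, Delta, Tai, Dee), (cs, 1989, Delta, Tai, Gus), (cs, 1989, Delta, Tai, Ola), (cs, 1989, Delta, Tai, Vic), (cs, 1995, Lyra, Uma, Dee), (cs, 1995, Lyra, Uma, Gus), (cs, 1995, Lyra, Uma, Ola), (cs, 1995, Lyra, Uma, Vic)}
Projecting to genre, aname (4 duplicate(s) eliminated): {(cs, Dee), (cs, Gus), (cs, Ola), (cs, Vic)}
σ[aname ≠ Dee]: keep tuples satisfying aname ≠ Dee → {(cs, Gus), (cs, Ola), (cs, Vic)}
Projecting to aname, genre: {(Gus, cs), (Ola, cs), (Vic, cs)}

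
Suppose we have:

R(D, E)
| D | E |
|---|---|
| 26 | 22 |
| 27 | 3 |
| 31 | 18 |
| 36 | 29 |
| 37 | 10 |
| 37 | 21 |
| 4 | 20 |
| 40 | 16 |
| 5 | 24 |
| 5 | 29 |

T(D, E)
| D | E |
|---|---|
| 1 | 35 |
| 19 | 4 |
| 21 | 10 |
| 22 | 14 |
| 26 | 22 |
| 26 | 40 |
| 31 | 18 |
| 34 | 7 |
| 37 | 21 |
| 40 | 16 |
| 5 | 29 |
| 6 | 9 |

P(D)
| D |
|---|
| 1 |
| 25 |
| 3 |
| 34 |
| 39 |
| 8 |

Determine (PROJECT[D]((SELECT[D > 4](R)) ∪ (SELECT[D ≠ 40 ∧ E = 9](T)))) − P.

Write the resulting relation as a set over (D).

{26, 27, 31, 36, 37, 40, 5, 6}

σ[D > 4]: keep tuples satisfying D > 4 → {(26, 22), (27, 3), (31, 18), (36, 29), (37, 10), (37, 21), (40, 16), (5, 24), (5, 29)}
σ[D ≠ 40 ∧ E = 9]: keep tuples satisfying D ≠ 40 ∧ E = 9 → {(6, 9)}
Taking the union: {(26, 22), (27, 3), (31, 18), (36, 29), (37, 10), (37, 21), (40, 16), (5, 24), (5, 29), (6, 9)}
π_{D} gives {26, 27, 31, 36, 37, 40, 5, 6} (2 duplicate(s) eliminated).
Taking the difference: {26, 27, 31, 36, 37, 40, 5, 6}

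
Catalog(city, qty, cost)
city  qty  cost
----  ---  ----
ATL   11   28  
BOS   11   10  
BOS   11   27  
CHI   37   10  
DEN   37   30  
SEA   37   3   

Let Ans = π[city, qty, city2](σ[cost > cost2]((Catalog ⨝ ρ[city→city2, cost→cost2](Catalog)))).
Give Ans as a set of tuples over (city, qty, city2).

{(ATL, 11, BOS), (BOS, 11, BOS), (CHI, 37, SEA), (DEN, 37, CHI), (DEN, 37, SEA)}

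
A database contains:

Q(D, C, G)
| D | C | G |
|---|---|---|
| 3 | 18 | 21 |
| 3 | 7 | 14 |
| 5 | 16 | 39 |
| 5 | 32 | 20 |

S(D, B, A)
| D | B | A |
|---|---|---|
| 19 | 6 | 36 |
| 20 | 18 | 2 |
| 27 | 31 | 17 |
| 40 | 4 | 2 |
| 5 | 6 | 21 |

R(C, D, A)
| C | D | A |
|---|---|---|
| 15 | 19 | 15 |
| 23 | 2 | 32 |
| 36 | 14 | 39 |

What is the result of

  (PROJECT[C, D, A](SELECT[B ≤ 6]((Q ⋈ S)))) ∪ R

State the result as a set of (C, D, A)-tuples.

Q ⋈ S (natural join on D): {(5, 16, 39, 6, 21), (5, 32, 20, 6, 21)}
Selection B ≤ 6: {(5, 16, 39, 6, 21), (5, 32, 20, 6, 21)}
Keep only column(s) C, D, A: {(16, 5, 21), (32, 5, 21)}
Set union of the two operands is {(15, 19, 15), (16, 5, 21), (23, 2, 32), (32, 5, 21), (36, 14, 39)}.

{(15, 19, 15), (16, 5, 21), (23, 2, 32), (32, 5, 21), (36, 14, 39)}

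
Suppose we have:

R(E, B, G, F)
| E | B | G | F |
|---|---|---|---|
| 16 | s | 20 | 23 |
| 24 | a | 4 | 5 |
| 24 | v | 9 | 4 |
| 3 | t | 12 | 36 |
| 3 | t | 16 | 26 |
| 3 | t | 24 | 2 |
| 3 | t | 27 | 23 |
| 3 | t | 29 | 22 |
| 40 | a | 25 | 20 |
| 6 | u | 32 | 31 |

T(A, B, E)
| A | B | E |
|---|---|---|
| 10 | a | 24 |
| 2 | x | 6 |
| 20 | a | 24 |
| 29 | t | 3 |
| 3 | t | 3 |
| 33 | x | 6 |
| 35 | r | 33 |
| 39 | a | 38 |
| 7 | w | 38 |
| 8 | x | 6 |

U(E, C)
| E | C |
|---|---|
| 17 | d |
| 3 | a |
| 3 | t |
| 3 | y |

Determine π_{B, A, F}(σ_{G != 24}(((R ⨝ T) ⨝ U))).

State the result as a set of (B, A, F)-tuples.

Natural join on E, B: {(24, a, 4, 5, 10), (24, a, 4, 5, 20), (3, t, 12, 36, 29), (3, t, 12, 36, 3), (3, t, 16, 26, 29), (3, t, 16, 26, 3), (3, t, 24, 2, 29), (3, t, 24, 2, 3), (3, t, 27, 23, 29), (3, t, 27, 23, 3), (3, t, 29, 22, 29), (3, t, 29, 22, 3)}
Natural join on E: {(3, t, 12, 36, 29, a), (3, t, 12, 36, 29, t), (3, t, 12, 36, 29, y), (3, t, 12, 36, 3, a), (3, t, 12, 36, 3, t), (3, t, 12, 36, 3, y), (3, t, 16, 26, 29, a), (3, t, 16, 26, 29, t), (3, t, 16, 26, 29, y), (3, t, 16, 26, 3, a), (3, t, 16, 26, 3, t), (3, t, 16, 26, 3, y), (3, t, 24, 2, 29, a), (3, t, 24, 2, 29, t), (3, t, 24, 2, 29, y), (3, t, 24, 2, 3, a), (3, t, 24, 2, 3, t), (3, t, 24, 2, 3, y), (3, t, 27, 23, 29, a), (3, t, 27, 23, 29, t), (3, t, 27, 23, 29, y), (3, t, 27, 23, 3, a), (3, t, 27, 23, 3, t), (3, t, 27, 23, 3, y), (3, t, 29, 22, 29, a), (3, t, 29, 22, 29, t), (3, t, 29, 22, 29, y), (3, t, 29, 22, 3, a), (3, t, 29, 22, 3, t), (3, t, 29, 22, 3, y)}
Apply σ_{G != 24}; surviving tuples: {(3, t, 12, 36, 29, a), (3, t, 12, 36, 29, t), (3, t, 12, 36, 29, y), (3, t, 12, 36, 3, a), (3, t, 12, 36, 3, t), (3, t, 12, 36, 3, y), (3, t, 16, 26, 29, a), (3, t, 16, 26, 29, t), (3, t, 16, 26, 29, y), (3, t, 16, 26, 3, a), (3, t, 16, 26, 3, t), (3, t, 16, 26, 3, y), (3, t, 27, 23, 29, a), (3, t, 27, 23, 29, t), (3, t, 27, 23, 29, y), (3, t, 27, 23, 3, a), (3, t, 27, 23, 3, t), (3, t, 27, 23, 3, y), (3, t, 29, 22, 29, a), (3, t, 29, 22, 29, t), (3, t, 29, 22, 29, y), (3, t, 29, 22, 3, a), (3, t, 29, 22, 3, t), (3, t, 29, 22, 3, y)}
π[B, A, F]: project onto (B, A, F) (16 duplicate(s) eliminated) → {(t, 29, 22), (t, 29, 23), (t, 29, 26), (t, 29, 36), (t, 3, 22), (t, 3, 23), (t, 3, 26), (t, 3, 36)}

{(t, 29, 22), (t, 29, 23), (t, 29, 26), (t, 29, 36), (t, 3, 22), (t, 3, 23), (t, 3, 26), (t, 3, 36)}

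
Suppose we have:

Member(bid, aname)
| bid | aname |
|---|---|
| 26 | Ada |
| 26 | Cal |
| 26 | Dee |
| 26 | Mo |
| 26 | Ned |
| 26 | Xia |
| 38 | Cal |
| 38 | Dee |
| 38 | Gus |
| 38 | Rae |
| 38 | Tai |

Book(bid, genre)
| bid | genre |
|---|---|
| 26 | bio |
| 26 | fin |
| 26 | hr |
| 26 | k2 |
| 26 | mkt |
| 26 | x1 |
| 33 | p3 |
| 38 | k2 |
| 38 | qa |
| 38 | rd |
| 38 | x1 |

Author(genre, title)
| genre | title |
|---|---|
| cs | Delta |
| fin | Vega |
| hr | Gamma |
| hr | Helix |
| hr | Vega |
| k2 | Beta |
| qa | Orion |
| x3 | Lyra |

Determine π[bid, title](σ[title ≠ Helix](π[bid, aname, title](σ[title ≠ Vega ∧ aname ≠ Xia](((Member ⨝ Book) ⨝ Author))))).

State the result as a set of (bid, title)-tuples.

{(26, Beta), (26, Gamma), (38, Beta), (38, Orion)}

Natural join on bid: {(26, Ada, bio), (26, Ada, fin), (26, Ada, hr), (26, Ada, k2), (26, Ada, mkt), (26, Ada, x1), (26, Cal, bio), (26, Cal, fin), (26, Cal, hr), (26, Cal, k2), (26, Cal, mkt), (26, Cal, x1), (26, Dee, bio), (26, Dee, fin), (26, Dee, hr), (26, Dee, k2), (26, Dee, mkt), (26, Dee, x1), (26, Mo, bio), (26, Mo, fin), (26, Mo, hr), (26, Mo, k2), (26, Mo, mkt), (26, Mo, x1), (26, Ned, bio), (26, Ned, fin), (26, Ned, hr), (26, Ned, k2), (26, Ned, mkt), (26, Ned, x1), (26, Xia, bio), (26, Xia, fin), (26, Xia, hr), (26, Xia, k2), (26, Xia, mkt), (26, Xia, x1), (38, Cal, k2), (38, Cal, qa), (38, Cal, rd), (38, Cal, x1), (38, Dee, k2), (38, Dee, qa), (38, Dee, rd), (38, Dee, x1), (38, Gus, k2), (38, Gus, qa), (38, Gus, rd), (38, Gus, x1), (38, Rae, k2), (38, Rae, qa), (38, Rae, rd), (38, Rae, x1), (38, Tai, k2), (38, Tai, qa), (38, Tai, rd), (38, Tai, x1)}
Natural join on genre: {(26, Ada, fin, Vega), (26, Ada, hr, Gamma), (26, Ada, hr, Helix), (26, Ada, hr, Vega), (26, Ada, k2, Beta), (26, Cal, fin, Vega), (26, Cal, hr, Gamma), (26, Cal, hr, Helix), (26, Cal, hr, Vega), (26, Cal, k2, Beta), (26, Dee, fin, Vega), (26, Dee, hr, Gamma), (26, Dee, hr, Helix), (26, Dee, hr, Vega), (26, Dee, k2, Beta), (26, Mo, fin, Vega), (26, Mo, hr, Gamma), (26, Mo, hr, Helix), (26, Mo, hr, Vega), (26, Mo, k2, Beta), (26, Ned, fin, Vega), (26, Ned, hr, Gamma), (26, Ned, hr, Helix), (26, Ned, hr, Vega), (26, Ned, k2, Beta), (26, Xia, fin, Vega), (26, Xia, hr, Gamma), (26, Xia, hr, Helix), (26, Xia, hr, Vega), (26, Xia, k2, Beta), (38, Cal, k2, Beta), (38, Cal, qa, Orion), (38, Dee, k2, Beta), (38, Dee, qa, Orion), (38, Gus, k2, Beta), (38, Gus, qa, Orion), (38, Rae, k2, Beta), (38, Rae, qa, Orion), (38, Tai, k2, Beta), (38, Tai, qa, Orion)}
Selection title ≠ Vega ∧ aname ≠ Xia: {(26, Ada, hr, Gamma), (26, Ada, hr, Helix), (26, Ada, k2, Beta), (26, Cal, hr, Gamma), (26, Cal, hr, Helix), (26, Cal, k2, Beta), (26, Dee, hr, Gamma), (26, Dee, hr, Helix), (26, Dee, k2, Beta), (26, Mo, hr, Gamma), (26, Mo, hr, Helix), (26, Mo, k2, Beta), (26, Ned, hr, Gamma), (26, Ned, hr, Helix), (26, Ned, k2, Beta), (38, Cal, k2, Beta), (38, Cal, qa, Orion), (38, Dee, k2, Beta), (38, Dee, qa, Orion), (38, Gus, k2, Beta), (38, Gus, qa, Orion), (38, Rae, k2, Beta), (38, Rae, qa, Orion), (38, Tai, k2, Beta), (38, Tai, qa, Orion)}
Projecting to bid, aname, title: {(26, Ada, Beta), (26, Ada, Gamma), (26, Ada, Helix), (26, Cal, Beta), (26, Cal, Gamma), (26, Cal, Helix), (26, Dee, Beta), (26, Dee, Gamma), (26, Dee, Helix), (26, Mo, Beta), (26, Mo, Gamma), (26, Mo, Helix), (26, Ned, Beta), (26, Ned, Gamma), (26, Ned, Helix), (38, Cal, Beta), (38, Cal, Orion), (38, Dee, Beta), (38, Dee, Orion), (38, Gus, Beta), (38, Gus, Orion), (38, Rae, Beta), (38, Rae, Orion), (38, Tai, Beta), (38, Tai, Orion)}
Selection title ≠ Helix: {(26, Ada, Beta), (26, Ada, Gamma), (26, Cal, Beta), (26, Cal, Gamma), (26, Dee, Beta), (26, Dee, Gamma), (26, Mo, Beta), (26, Mo, Gamma), (26, Ned, Beta), (26, Ned, Gamma), (38, Cal, Beta), (38, Cal, Orion), (38, Dee, Beta), (38, Dee, Orion), (38, Gus, Beta), (38, Gus, Orion), (38, Rae, Beta), (38, Rae, Orion), (38, Tai, Beta), (38, Tai, Orion)}
Projecting to bid, title (16 duplicate(s) eliminated): {(26, Beta), (26, Gamma), (38, Beta), (38, Orion)}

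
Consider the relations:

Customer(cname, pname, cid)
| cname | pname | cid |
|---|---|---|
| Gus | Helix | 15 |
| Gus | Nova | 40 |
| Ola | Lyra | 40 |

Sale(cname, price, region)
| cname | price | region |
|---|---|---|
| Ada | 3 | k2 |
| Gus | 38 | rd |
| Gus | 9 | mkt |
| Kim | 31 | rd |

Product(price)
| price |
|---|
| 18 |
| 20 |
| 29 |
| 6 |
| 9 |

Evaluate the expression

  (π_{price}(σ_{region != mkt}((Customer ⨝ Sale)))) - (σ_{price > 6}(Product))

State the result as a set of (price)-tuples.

{38}

Natural join on cname: {(Gus, Helix, 15, 38, rd), (Gus, Helix, 15, 9, mkt), (Gus, Nova, 40, 38, rd), (Gus, Nova, 40, 9, mkt)}
Apply σ_{region != mkt}; surviving tuples: {(Gus, Helix, 15, 38, rd), (Gus, Nova, 40, 38, rd)}
π[price]: project onto (price) (1 duplicate(s) eliminated) → {38}
Apply σ_{price > 6}; surviving tuples: {18, 20, 29, 9}
Difference: {38} with {18, 20, 29, 9} → {38}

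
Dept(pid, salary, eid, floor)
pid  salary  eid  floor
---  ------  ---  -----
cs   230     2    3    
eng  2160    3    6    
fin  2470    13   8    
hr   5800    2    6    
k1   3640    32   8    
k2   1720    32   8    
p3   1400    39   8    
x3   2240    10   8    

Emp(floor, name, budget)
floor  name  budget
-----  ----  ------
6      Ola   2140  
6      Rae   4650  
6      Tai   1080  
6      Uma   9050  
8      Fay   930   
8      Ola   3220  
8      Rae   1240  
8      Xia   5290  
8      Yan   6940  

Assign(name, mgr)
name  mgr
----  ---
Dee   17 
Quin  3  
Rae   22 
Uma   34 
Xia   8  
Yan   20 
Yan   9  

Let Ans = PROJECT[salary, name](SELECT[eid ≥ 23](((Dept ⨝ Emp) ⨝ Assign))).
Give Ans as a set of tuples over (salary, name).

{(1400, Rae), (1400, Xia), (1400, Yan), (1720, Rae), (1720, Xia), (1720, Yan), (3640, Rae), (3640, Xia), (3640, Yan)}

Dept ⋈ Emp (natural join on floor): {(eng, 2160, 3, 6, Ola, 2140), (eng, 2160, 3, 6, Rae, 4650), (eng, 2160, 3, 6, Tai, 1080), (eng, 2160, 3, 6, Uma, 9050), (fin, 2470, 13, 8, Fay, 930), (fin, 2470, 13, 8, Ola, 3220), (fin, 2470, 13, 8, Rae, 1240), (fin, 2470, 13, 8, Xia, 5290), (fin, 2470, 13, 8, Yan, 6940), (hr, 5800, 2, 6, Ola, 2140), (hr, 5800, 2, 6, Rae, 4650), (hr, 5800, 2, 6, Tai, 1080), (hr, 5800, 2, 6, Uma, 9050), (k1, 3640, 32, 8, Fay, 930), (k1, 3640, 32, 8, Ola, 3220), (k1, 3640, 32, 8, Rae, 1240), (k1, 3640, 32, 8, Xia, 5290), (k1, 3640, 32, 8, Yan, 6940), (k2, 1720, 32, 8, Fay, 930), (k2, 1720, 32, 8, Ola, 3220), (k2, 1720, 32, 8, Rae, 1240), (k2, 1720, 32, 8, Xia, 5290), (k2, 1720, 32, 8, Yan, 6940), (p3, 1400, 39, 8, Fay, 930), (p3, 1400, 39, 8, Ola, 3220), (p3, 1400, 39, 8, Rae, 1240), (p3, 1400, 39, 8, Xia, 5290), (p3, 1400, 39, 8, Yan, 6940), (x3, 2240, 10, 8, Fay, 930), (x3, 2240, 10, 8, Ola, 3220), (x3, 2240, 10, 8, Rae, 1240), (x3, 2240, 10, 8, Xia, 5290), (x3, 2240, 10, 8, Yan, 6940)}
(Dept ⨝ Emp) ⋈ Assign (natural join on name): {(eng, 2160, 3, 6, Rae, 4650, 22), (eng, 2160, 3, 6, Uma, 9050, 34), (fin, 2470, 13, 8, Rae, 1240, 22), (fin, 2470, 13, 8, Xia, 5290, 8), (fin, 2470, 13, 8, Yan, 6940, 20), (fin, 2470, 13, 8, Yan, 6940, 9), (hr, 5800, 2, 6, Rae, 4650, 22), (hr, 5800, 2, 6, Uma, 9050, 34), (k1, 3640, 32, 8, Rae, 1240, 22), (k1, 3640, 32, 8, Xia, 5290, 8), (k1, 3640, 32, 8, Yan, 6940, 20), (k1, 3640, 32, 8, Yan, 6940, 9), (k2, 1720, 32, 8, Rae, 1240, 22), (k2, 1720, 32, 8, Xia, 5290, 8), (k2, 1720, 32, 8, Yan, 6940, 20), (k2, 1720, 32, 8, Yan, 6940, 9), (p3, 1400, 39, 8, Rae, 1240, 22), (p3, 1400, 39, 8, Xia, 5290, 8), (p3, 1400, 39, 8, Yan, 6940, 20), (p3, 1400, 39, 8, Yan, 6940, 9), (x3, 2240, 10, 8, Rae, 1240, 22), (x3, 2240, 10, 8, Xia, 5290, 8), (x3, 2240, 10, 8, Yan, 6940, 20), (x3, 2240, 10, 8, Yan, 6940, 9)}
σ[eid ≥ 23]: keep tuples satisfying eid ≥ 23 → {(k1, 3640, 32, 8, Rae, 1240, 22), (k1, 3640, 32, 8, Xia, 5290, 8), (k1, 3640, 32, 8, Yan, 6940, 20), (k1, 3640, 32, 8, Yan, 6940, 9), (k2, 1720, 32, 8, Rae, 1240, 22), (k2, 1720, 32, 8, Xia, 5290, 8), (k2, 1720, 32, 8, Yan, 6940, 20), (k2, 1720, 32, 8, Yan, 6940, 9), (p3, 1400, 39, 8, Rae, 1240, 22), (p3, 1400, 39, 8, Xia, 5290, 8), (p3, 1400, 39, 8, Yan, 6940, 20), (p3, 1400, 39, 8, Yan, 6940, 9)}
Keep only column(s) salary, name (3 duplicate(s) eliminated): {(1400, Rae), (1400, Xia), (1400, Yan), (1720, Rae), (1720, Xia), (1720, Yan), (3640, Rae), (3640, Xia), (3640, Yan)}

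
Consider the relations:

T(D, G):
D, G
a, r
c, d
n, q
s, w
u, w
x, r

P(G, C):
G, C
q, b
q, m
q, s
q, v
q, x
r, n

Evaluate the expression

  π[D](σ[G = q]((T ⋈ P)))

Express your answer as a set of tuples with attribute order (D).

Joining T and P on G yields {(a, r, n), (n, q, b), (n, q, m), (n, q, s), (n, q, v), (n, q, x), (x, r, n)}.
Selection G = q: {(n, q, b), (n, q, m), (n, q, s), (n, q, v), (n, q, x)}
π_{D} gives {n} (4 duplicate(s) eliminated).

{n}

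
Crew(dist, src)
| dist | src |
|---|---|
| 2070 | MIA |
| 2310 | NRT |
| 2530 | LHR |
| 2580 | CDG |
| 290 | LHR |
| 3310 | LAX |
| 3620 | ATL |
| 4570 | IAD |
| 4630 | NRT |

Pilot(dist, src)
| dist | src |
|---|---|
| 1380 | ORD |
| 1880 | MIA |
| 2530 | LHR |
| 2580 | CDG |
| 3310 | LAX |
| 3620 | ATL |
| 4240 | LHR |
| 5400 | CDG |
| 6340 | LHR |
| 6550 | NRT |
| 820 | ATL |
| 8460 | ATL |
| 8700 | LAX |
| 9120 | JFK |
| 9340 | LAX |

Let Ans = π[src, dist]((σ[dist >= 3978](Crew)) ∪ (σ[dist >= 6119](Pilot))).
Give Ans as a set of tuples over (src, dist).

Apply σ_{dist >= 3978}; surviving tuples: {(4570, IAD), (4630, NRT)}
Apply σ_{dist >= 6119}; surviving tuples: {(6340, LHR), (6550, NRT), (8460, ATL), (8700, LAX), (9120, JFK), (9340, LAX)}
Taking the union: {(4570, IAD), (4630, NRT), (6340, LHR), (6550, NRT), (8460, ATL), (8700, LAX), (9120, JFK), (9340, LAX)}
Keep only column(s) src, dist: {(ATL, 8460), (IAD, 4570), (JFK, 9120), (LAX, 8700), (LAX, 9340), (LHR, 6340), (NRT, 4630), (NRT, 6550)}

{(ATL, 8460), (IAD, 4570), (JFK, 9120), (LAX, 8700), (LAX, 9340), (LHR, 6340), (NRT, 4630), (NRT, 6550)}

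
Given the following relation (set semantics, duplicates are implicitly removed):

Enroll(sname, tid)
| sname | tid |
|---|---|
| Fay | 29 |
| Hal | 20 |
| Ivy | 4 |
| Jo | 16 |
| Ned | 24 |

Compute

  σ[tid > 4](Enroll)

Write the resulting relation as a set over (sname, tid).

{(Fay, 29), (Hal, 20), (Jo, 16), (Ned, 24)}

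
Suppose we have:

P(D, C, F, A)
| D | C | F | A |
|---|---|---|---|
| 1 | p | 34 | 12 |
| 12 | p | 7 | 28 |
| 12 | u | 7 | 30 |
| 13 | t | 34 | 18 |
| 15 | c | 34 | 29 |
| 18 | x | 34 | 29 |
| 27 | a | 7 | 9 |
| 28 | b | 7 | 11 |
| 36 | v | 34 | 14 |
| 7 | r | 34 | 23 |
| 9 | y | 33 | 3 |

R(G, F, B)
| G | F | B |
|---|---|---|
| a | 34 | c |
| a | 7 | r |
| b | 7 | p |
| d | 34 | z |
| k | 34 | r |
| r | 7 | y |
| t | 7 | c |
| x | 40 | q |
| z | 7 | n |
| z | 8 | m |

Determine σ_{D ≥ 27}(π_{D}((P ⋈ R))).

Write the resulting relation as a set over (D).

{27, 28, 36}

P ⋈ R (natural join on F): {(1, p, 34, 12, a, c), (1, p, 34, 12, d, z), (1, p, 34, 12, k, r), (12, p, 7, 28, a, r), (12, p, 7, 28, b, p), (12, p, 7, 28, r, y), (12, p, 7, 28, t, c), (12, p, 7, 28, z, n), (12, u, 7, 30, a, r), (12, u, 7, 30, b, p), (12, u, 7, 30, r, y), (12, u, 7, 30, t, c), (12, u, 7, 30, z, n), (13, t, 34, 18, a, c), (13, t, 34, 18, d, z), (13, t, 34, 18, k, r), (15, c, 34, 29, a, c), (15, c, 34, 29, d, z), (15, c, 34, 29, k, r), (18, x, 34, 29, a, c), (18, x, 34, 29, d, z), (18, x, 34, 29, k, r), (27, a, 7, 9, a, r), (27, a, 7, 9, b, p), (27, a, 7, 9, r, y), (27, a, 7, 9, t, c), (27, a, 7, 9, z, n), (28, b, 7, 11, a, r), (28, b, 7, 11, b, p), (28, b, 7, 11, r, y), (28, b, 7, 11, t, c), (28, b, 7, 11, z, n), (36, v, 34, 14, a, c), (36, v, 34, 14, d, z), (36, v, 34, 14, k, r), (7, r, 34, 23, a, c), (7, r, 34, 23, d, z), (7, r, 34, 23, k, r)}
Projecting to D (29 duplicate(s) eliminated): {1, 12, 13, 15, 18, 27, 28, 36, 7}
Filtering on D ≥ 27 leaves {27, 28, 36}.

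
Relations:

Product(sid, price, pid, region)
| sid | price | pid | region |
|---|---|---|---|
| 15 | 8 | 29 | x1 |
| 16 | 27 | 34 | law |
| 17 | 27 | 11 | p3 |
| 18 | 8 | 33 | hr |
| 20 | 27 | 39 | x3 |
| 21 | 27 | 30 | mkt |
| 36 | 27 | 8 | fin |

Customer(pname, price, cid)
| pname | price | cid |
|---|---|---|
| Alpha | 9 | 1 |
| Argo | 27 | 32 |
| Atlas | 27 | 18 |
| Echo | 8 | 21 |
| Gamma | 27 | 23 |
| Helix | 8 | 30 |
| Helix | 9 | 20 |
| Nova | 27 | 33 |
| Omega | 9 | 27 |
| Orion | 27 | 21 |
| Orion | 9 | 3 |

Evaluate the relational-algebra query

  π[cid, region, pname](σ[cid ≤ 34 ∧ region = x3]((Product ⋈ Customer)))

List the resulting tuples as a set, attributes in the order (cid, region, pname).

{(18, x3, Atlas), (21, x3, Orion), (23, x3, Gamma), (32, x3, Argo), (33, x3, Nova)}

Product ⋈ Customer (natural join on price): {(15, 8, 29, x1, Echo, 21), (15, 8, 29, x1, Helix, 30), (16, 27, 34, law, Argo, 32), (16, 27, 34, law, Atlas, 18), (16, 27, 34, law, Gamma, 23), (16, 27, 34, law, Nova, 33), (16, 27, 34, law, Orion, 21), (17, 27, 11, p3, Argo, 32), (17, 27, 11, p3, Atlas, 18), (17, 27, 11, p3, Gamma, 23), (17, 27, 11, p3, Nova, 33), (17, 27, 11, p3, Orion, 21), (18, 8, 33, hr, Echo, 21), (18, 8, 33, hr, Helix, 30), (20, 27, 39, x3, Argo, 32), (20, 27, 39, x3, Atlas, 18), (20, 27, 39, x3, Gamma, 23), (20, 27, 39, x3, Nova, 33), (20, 27, 39, x3, Orion, 21), (21, 27, 30, mkt, Argo, 32), (21, 27, 30, mkt, Atlas, 18), (21, 27, 30, mkt, Gamma, 23), (21, 27, 30, mkt, Nova, 33), (21, 27, 30, mkt, Orion, 21), (36, 27, 8, fin, Argo, 32), (36, 27, 8, fin, Atlas, 18), (36, 27, 8, fin, Gamma, 23), (36, 27, 8, fin, Nova, 33), (36, 27, 8, fin, Orion, 21)}
Filtering on cid ≤ 34 ∧ region = x3 leaves {(20, 27, 39, x3, Argo, 32), (20, 27, 39, x3, Atlas, 18), (20, 27, 39, x3, Gamma, 23), (20, 27, 39, x3, Nova, 33), (20, 27, 39, x3, Orion, 21)}.
Keep only column(s) cid, region, pname: {(18, x3, Atlas), (21, x3, Orion), (23, x3, Gamma), (32, x3, Argo), (33, x3, Nova)}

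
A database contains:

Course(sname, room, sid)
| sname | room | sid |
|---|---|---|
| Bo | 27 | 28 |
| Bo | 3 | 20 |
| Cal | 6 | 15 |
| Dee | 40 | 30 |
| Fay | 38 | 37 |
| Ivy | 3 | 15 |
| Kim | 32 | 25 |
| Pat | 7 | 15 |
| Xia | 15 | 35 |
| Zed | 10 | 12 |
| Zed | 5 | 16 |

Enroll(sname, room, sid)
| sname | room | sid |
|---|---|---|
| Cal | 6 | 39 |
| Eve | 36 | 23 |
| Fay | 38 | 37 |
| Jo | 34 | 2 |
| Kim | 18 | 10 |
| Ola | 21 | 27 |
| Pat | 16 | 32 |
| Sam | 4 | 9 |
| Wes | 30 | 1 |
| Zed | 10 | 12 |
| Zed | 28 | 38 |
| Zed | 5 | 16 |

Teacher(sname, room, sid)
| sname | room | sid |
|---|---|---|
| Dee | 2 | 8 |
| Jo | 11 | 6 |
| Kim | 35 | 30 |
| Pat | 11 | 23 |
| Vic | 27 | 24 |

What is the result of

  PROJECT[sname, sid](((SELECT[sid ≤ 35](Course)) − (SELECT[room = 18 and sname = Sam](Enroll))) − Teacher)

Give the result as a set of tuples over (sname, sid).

Filtering on sid ≤ 35 leaves {(Bo, 27, 28), (Bo, 3, 20), (Cal, 6, 15), (Dee, 40, 30), (Ivy, 3, 15), (Kim, 32, 25), (Pat, 7, 15), (Xia, 15, 35), (Zed, 10, 12), (Zed, 5, 16)}.
Filtering on room = 18 and sname = Sam leaves {}.
Taking the difference: {(Bo, 27, 28), (Bo, 3, 20), (Cal, 6, 15), (Dee, 40, 30), (Ivy, 3, 15), (Kim, 32, 25), (Pat, 7, 15), (Xia, 15, 35), (Zed, 10, 12), (Zed, 5, 16)}
Taking the difference: {(Bo, 27, 28), (Bo, 3, 20), (Cal, 6, 15), (Dee, 40, 30), (Ivy, 3, 15), (Kim, 32, 25), (Pat, 7, 15), (Xia, 15, 35), (Zed, 10, 12), (Zed, 5, 16)}
Projecting to sname, sid: {(Bo, 20), (Bo, 28), (Cal, 15), (Dee, 30), (Ivy, 15), (Kim, 25), (Pat, 15), (Xia, 35), (Zed, 12), (Zed, 16)}

{(Bo, 20), (Bo, 28), (Cal, 15), (Dee, 30), (Ivy, 15), (Kim, 25), (Pat, 15), (Xia, 35), (Zed, 12), (Zed, 16)}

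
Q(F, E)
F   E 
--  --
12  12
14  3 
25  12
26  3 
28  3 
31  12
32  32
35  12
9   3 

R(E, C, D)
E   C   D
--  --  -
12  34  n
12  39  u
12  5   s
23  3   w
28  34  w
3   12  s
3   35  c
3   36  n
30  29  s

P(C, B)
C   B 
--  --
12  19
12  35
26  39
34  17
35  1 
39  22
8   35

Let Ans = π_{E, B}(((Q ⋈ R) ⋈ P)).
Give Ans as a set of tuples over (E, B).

{(12, 17), (12, 22), (3, 1), (3, 19), (3, 35)}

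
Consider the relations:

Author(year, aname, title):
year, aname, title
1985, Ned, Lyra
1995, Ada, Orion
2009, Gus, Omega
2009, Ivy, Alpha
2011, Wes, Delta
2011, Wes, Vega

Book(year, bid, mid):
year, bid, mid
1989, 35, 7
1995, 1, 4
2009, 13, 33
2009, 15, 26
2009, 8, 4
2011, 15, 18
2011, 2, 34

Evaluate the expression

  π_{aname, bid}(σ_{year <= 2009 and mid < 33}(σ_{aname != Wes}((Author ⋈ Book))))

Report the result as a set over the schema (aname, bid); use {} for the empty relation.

{(Ada, 1), (Gus, 15), (Gus, 8), (Ivy, 15), (Ivy, 8)}

Natural join on year: {(1995, Ada, Orion, 1, 4), (2009, Gus, Omega, 13, 33), (2009, Gus, Omega, 15, 26), (2009, Gus, Omega, 8, 4), (2009, Ivy, Alpha, 13, 33), (2009, Ivy, Alpha, 15, 26), (2009, Ivy, Alpha, 8, 4), (2011, Wes, Delta, 15, 18), (2011, Wes, Delta, 2, 34), (2011, Wes, Vega, 15, 18), (2011, Wes, Vega, 2, 34)}
σ[aname != Wes]: keep tuples satisfying aname != Wes → {(1995, Ada, Orion, 1, 4), (2009, Gus, Omega, 13, 33), (2009, Gus, Omega, 15, 26), (2009, Gus, Omega, 8, 4), (2009, Ivy, Alpha, 13, 33), (2009, Ivy, Alpha, 15, 26), (2009, Ivy, Alpha, 8, 4)}
σ[year <= 2009 and mid < 33]: keep tuples satisfying year <= 2009 and mid < 33 → {(1995, Ada, Orion, 1, 4), (2009, Gus, Omega, 15, 26), (2009, Gus, Omega, 8, 4), (2009, Ivy, Alpha, 15, 26), (2009, Ivy, Alpha, 8, 4)}
π_{aname, bid} gives {(Ada, 1), (Gus, 15), (Gus, 8), (Ivy, 15), (Ivy, 8)}.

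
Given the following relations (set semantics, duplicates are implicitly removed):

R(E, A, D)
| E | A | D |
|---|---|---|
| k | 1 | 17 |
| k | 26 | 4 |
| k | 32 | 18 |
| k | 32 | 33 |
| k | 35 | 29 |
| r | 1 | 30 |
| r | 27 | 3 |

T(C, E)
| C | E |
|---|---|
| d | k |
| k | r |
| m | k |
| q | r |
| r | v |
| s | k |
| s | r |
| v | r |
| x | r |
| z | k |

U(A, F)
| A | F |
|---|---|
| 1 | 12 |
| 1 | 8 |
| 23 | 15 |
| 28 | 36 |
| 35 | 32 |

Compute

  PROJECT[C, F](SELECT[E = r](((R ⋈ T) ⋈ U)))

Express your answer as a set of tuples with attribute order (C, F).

{(k, 12), (k, 8), (q, 12), (q, 8), (s, 12), (s, 8), (v, 12), (v, 8), (x, 12), (x, 8)}

Joining R and T on E yields {(k, 1, 17, d), (k, 1, 17, m), (k, 1, 17, s), (k, 1, 17, z), (k, 26, 4, d), (k, 26, 4, m), (k, 26, 4, s), (k, 26, 4, z), (k, 32, 18, d), (k, 32, 18, m), (k, 32, 18, s), (k, 32, 18, z), (k, 32, 33, d), (k, 32, 33, m), (k, 32, 33, s), (k, 32, 33, z), (k, 35, 29, d), (k, 35, 29, m), (k, 35, 29, s), (k, 35, 29, z), (r, 1, 30, k), (r, 1, 30, q), (r, 1, 30, s), (r, 1, 30, v), (r, 1, 30, x), (r, 27, 3, k), (r, 27, 3, q), (r, 27, 3, s), (r, 27, 3, v), (r, 27, 3, x)}.
Joining (R ⋈ T) and U on A yields {(k, 1, 17, d, 12), (k, 1, 17, d, 8), (k, 1, 17, m, 12), (k, 1, 17, m, 8), (k, 1, 17, s, 12), (k, 1, 17, s, 8), (k, 1, 17, z, 12), (k, 1, 17, z, 8), (k, 35, 29, d, 32), (k, 35, 29, m, 32), (k, 35, 29, s, 32), (k, 35, 29, z, 32), (r, 1, 30, k, 12), (r, 1, 30, k, 8), (r, 1, 30, q, 12), (r, 1, 30, q, 8), (r, 1, 30, s, 12), (r, 1, 30, s, 8), (r, 1, 30, v, 12), (r, 1, 30, v, 8), (r, 1, 30, x, 12), (r, 1, 30, x, 8)}.
Filtering on E = r leaves {(r, 1, 30, k, 12), (r, 1, 30, k, 8), (r, 1, 30, q, 12), (r, 1, 30, q, 8), (r, 1, 30, s, 12), (r, 1, 30, s, 8), (r, 1, 30, v, 12), (r, 1, 30, v, 8), (r, 1, 30, x, 12), (r, 1, 30, x, 8)}.
π[C, F]: project onto (C, F) → {(k, 12), (k, 8), (q, 12), (q, 8), (s, 12), (s, 8), (v, 12), (v, 8), (x, 12), (x, 8)}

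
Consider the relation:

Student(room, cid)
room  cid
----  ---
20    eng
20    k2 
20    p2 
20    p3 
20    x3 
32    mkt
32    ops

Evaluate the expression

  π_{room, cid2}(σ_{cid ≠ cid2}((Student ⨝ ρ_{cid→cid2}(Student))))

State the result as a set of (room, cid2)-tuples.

{(20, eng), (20, k2), (20, p2), (20, p3), (20, x3), (32, mkt), (32, ops)}

ρ[cid→cid2]: schema becomes (room, cid2); tuples unchanged.
Joining Student and ρ_{cid→cid2}(Student) on room yields {(20, eng, eng), (20, eng, k2), (20, eng, p2), (20, eng, p3), (20, eng, x3), (20, k2, eng), (20, k2, k2), (20, k2, p2), (20, k2, p3), (20, k2, x3), (20, p2, eng), (20, p2, k2), (20, p2, p2), (20, p2, p3), (20, p2, x3), (20, p3, eng), (20, p3, k2), (20, p3, p2), (20, p3, p3), (20, p3, x3), (20, x3, eng), (20, x3, k2), (20, x3, p2), (20, x3, p3), (20, x3, x3), (32, mkt, mkt), (32, mkt, ops), (32, ops, mkt), (32, ops, ops)}.
Filtering on cid ≠ cid2 leaves {(20, eng, k2), (20, eng, p2), (20, eng, p3), (20, eng, x3), (20, k2, eng), (20, k2, p2), (20, k2, p3), (20, k2, x3), (20, p2, eng), (20, p2, k2), (20, p2, p3), (20, p2, x3), (20, p3, eng), (20, p3, k2), (20, p3, p2), (20, p3, x3), (20, x3, eng), (20, x3, k2), (20, x3, p2), (20, x3, p3), (32, mkt, ops), (32, ops, mkt)}.
Keep only column(s) room, cid2 (15 duplicate(s) eliminated): {(20, eng), (20, k2), (20, p2), (20, p3), (20, x3), (32, mkt), (32, ops)}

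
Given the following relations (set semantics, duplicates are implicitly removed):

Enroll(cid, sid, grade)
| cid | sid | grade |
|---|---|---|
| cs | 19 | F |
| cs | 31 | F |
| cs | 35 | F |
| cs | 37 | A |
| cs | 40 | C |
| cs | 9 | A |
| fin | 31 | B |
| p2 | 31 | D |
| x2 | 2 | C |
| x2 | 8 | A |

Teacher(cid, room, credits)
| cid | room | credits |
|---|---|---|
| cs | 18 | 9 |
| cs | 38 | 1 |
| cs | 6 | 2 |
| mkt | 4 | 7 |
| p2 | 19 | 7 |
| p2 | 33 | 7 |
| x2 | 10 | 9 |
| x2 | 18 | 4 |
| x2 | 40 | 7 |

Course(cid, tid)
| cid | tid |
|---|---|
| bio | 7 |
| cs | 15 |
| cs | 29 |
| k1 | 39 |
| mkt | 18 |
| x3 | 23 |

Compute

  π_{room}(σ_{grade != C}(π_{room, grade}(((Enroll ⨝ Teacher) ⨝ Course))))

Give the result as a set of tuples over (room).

{18, 38, 6}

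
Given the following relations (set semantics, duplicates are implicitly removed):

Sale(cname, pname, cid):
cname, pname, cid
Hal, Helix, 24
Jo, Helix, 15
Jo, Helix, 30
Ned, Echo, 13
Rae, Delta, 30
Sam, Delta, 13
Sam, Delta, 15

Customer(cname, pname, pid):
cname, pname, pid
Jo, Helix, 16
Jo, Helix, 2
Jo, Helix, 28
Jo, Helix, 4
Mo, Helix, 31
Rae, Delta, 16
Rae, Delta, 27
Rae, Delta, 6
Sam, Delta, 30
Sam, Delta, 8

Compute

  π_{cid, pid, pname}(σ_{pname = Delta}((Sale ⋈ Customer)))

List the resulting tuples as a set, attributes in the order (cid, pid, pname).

Sale ⋈ Customer (natural join on cname, pname): {(Jo, Helix, 15, 16), (Jo, Helix, 15, 2), (Jo, Helix, 15, 28), (Jo, Helix, 15, 4), (Jo, Helix, 30, 16), (Jo, Helix, 30, 2), (Jo, Helix, 30, 28), (Jo, Helix, 30, 4), (Rae, Delta, 30, 16), (Rae, Delta, 30, 27), (Rae, Delta, 30, 6), (Sam, Delta, 13, 30), (Sam, Delta, 13, 8), (Sam, Delta, 15, 30), (Sam, Delta, 15, 8)}
σ[pname = Delta]: keep tuples satisfying pname = Delta → {(Rae, Delta, 30, 16), (Rae, Delta, 30, 27), (Rae, Delta, 30, 6), (Sam, Delta, 13, 30), (Sam, Delta, 13, 8), (Sam, Delta, 15, 30), (Sam, Delta, 15, 8)}
Projecting to cid, pid, pname: {(13, 30, Delta), (13, 8, Delta), (15, 30, Delta), (15, 8, Delta), (30, 16, Delta), (30, 27, Delta), (30, 6, Delta)}

{(13, 30, Delta), (13, 8, Delta), (15, 30, Delta), (15, 8, Delta), (30, 16, Delta), (30, 27, Delta), (30, 6, Delta)}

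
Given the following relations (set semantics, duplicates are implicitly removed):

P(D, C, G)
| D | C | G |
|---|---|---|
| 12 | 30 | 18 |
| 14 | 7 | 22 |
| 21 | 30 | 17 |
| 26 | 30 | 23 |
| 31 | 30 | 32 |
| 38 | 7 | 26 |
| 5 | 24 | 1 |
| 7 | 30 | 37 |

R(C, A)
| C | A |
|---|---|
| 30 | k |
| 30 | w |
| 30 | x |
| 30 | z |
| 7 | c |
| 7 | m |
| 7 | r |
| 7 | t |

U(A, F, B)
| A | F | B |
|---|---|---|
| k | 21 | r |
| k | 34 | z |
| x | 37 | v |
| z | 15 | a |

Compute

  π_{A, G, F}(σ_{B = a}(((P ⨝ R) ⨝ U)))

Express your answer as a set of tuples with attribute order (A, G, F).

{(z, 17, 15), (z, 18, 15), (z, 23, 15), (z, 32, 15), (z, 37, 15)}

P ⋈ R (natural join on C): {(12, 30, 18, k), (12, 30, 18, w), (12, 30, 18, x), (12, 30, 18, z), (14, 7, 22, c), (14, 7, 22, m), (14, 7, 22, r), (14, 7, 22, t), (21, 30, 17, k), (21, 30, 17, w), (21, 30, 17, x), (21, 30, 17, z), (26, 30, 23, k), (26, 30, 23, w), (26, 30, 23, x), (26, 30, 23, z), (31, 30, 32, k), (31, 30, 32, w), (31, 30, 32, x), (31, 30, 32, z), (38, 7, 26, c), (38, 7, 26, m), (38, 7, 26, r), (38, 7, 26, t), (7, 30, 37, k), (7, 30, 37, w), (7, 30, 37, x), (7, 30, 37, z)}
(P ⨝ R) ⋈ U (natural join on A): {(12, 30, 18, k, 21, r), (12, 30, 18, k, 34, z), (12, 30, 18, x, 37, v), (12, 30, 18, z, 15, a), (21, 30, 17, k, 21, r), (21, 30, 17, k, 34, z), (21, 30, 17, x, 37, v), (21, 30, 17, z, 15, a), (26, 30, 23, k, 21, r), (26, 30, 23, k, 34, z), (26, 30, 23, x, 37, v), (26, 30, 23, z, 15, a), (31, 30, 32, k, 21, r), (31, 30, 32, k, 34, z), (31, 30, 32, x, 37, v), (31, 30, 32, z, 15, a), (7, 30, 37, k, 21, r), (7, 30, 37, k, 34, z), (7, 30, 37, x, 37, v), (7, 30, 37, z, 15, a)}
Selection B = a: {(12, 30, 18, z, 15, a), (21, 30, 17, z, 15, a), (26, 30, 23, z, 15, a), (31, 30, 32, z, 15, a), (7, 30, 37, z, 15, a)}
π_{A, G, F} gives {(z, 17, 15), (z, 18, 15), (z, 23, 15), (z, 32, 15), (z, 37, 15)}.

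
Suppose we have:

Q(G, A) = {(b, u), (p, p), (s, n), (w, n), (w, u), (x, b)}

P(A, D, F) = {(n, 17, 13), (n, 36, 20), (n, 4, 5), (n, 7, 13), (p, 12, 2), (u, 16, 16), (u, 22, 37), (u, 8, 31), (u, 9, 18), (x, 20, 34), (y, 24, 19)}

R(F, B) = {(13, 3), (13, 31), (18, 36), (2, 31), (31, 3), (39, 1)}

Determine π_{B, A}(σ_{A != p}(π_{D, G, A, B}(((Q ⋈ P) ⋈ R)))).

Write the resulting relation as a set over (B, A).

Joining Q and P on A yields {(b, u, 16, 16), (b, u, 22, 37), (b, u, 8, 31), (b, u, 9, 18), (p, p, 12, 2), (s, n, 17, 13), (s, n, 36, 20), (s, n, 4, 5), (s, n, 7, 13), (w, n, 17, 13), (w, n, 36, 20), (w, n, 4, 5), (w, n, 7, 13), (w, u, 16, 16), (w, u, 22, 37), (w, u, 8, 31), (w, u, 9, 18)}.
Joining (Q ⋈ P) and R on F yields {(b, u, 8, 31, 3), (b, u, 9, 18, 36), (p, p, 12, 2, 31), (s, n, 17, 13, 3), (s, n, 17, 13, 31), (s, n, 7, 13, 3), (s, n, 7, 13, 31), (w, n, 17, 13, 3), (w, n, 17, 13, 31), (w, n, 7, 13, 3), (w, n, 7, 13, 31), (w, u, 8, 31, 3), (w, u, 9, 18, 36)}.
Keep only column(s) D, G, A, B: {(12, p, p, 31), (17, s, n, 3), (17, s, n, 31), (17, w, n, 3), (17, w, n, 31), (7, s, n, 3), (7, s, n, 31), (7, w, n, 3), (7, w, n, 31), (8, b, u, 3), (8, w, u, 3), (9, b, u, 36), (9, w, u, 36)}
Apply σ_{A != p}; surviving tuples: {(17, s, n, 3), (17, s, n, 31), (17, w, n, 3), (17, w, n, 31), (7, s, n, 3), (7, s, n, 31), (7, w, n, 3), (7, w, n, 31), (8, b, u, 3), (8, w, u, 3), (9, b, u, 36), (9, w, u, 36)}
Keep only column(s) B, A (8 duplicate(s) eliminated): {(3, n), (3, u), (31, n), (36, u)}

{(3, n), (3, u), (31, n), (36, u)}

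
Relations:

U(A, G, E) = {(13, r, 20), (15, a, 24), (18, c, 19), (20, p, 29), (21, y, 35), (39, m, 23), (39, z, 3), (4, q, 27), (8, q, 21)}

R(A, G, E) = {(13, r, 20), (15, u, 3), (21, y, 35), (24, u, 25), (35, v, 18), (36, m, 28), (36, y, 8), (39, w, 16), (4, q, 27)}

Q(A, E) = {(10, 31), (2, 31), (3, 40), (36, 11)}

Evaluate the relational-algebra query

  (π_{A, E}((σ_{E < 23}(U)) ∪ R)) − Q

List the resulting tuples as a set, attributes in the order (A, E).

σ[E < 23]: keep tuples satisfying E < 23 → {(13, r, 20), (18, c, 19), (39, z, 3), (8, q, 21)}
Set union of the two operands is {(13, r, 20), (15, u, 3), (18, c, 19), (21, y, 35), (24, u, 25), (35, v, 18), (36, m, 28), (36, y, 8), (39, w, 16), (39, z, 3), (4, q, 27), (8, q, 21)}.
π[A, E]: project onto (A, E) → {(13, 20), (15, 3), (18, 19), (21, 35), (24, 25), (35, 18), (36, 28), (36, 8), (39, 16), (39, 3), (4, 27), (8, 21)}
Set difference of the two operands is {(13, 20), (15, 3), (18, 19), (21, 35), (24, 25), (35, 18), (36, 28), (36, 8), (39, 16), (39, 3), (4, 27), (8, 21)}.

{(13, 20), (15, 3), (18, 19), (21, 35), (24, 25), (35, 18), (36, 28), (36, 8), (39, 16), (39, 3), (4, 27), (8, 21)}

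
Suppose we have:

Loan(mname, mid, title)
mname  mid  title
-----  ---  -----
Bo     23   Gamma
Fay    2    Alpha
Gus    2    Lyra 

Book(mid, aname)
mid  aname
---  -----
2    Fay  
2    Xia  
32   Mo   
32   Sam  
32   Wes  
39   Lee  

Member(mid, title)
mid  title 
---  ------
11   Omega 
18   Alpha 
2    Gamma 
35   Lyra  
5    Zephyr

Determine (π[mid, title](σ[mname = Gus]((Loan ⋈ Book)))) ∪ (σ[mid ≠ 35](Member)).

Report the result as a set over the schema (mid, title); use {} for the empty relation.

{(11, Omega), (18, Alpha), (2, Gamma), (2, Lyra), (5, Zephyr)}

Loan ⋈ Book (natural join on mid): {(Fay, 2, Alpha, Fay), (Fay, 2, Alpha, Xia), (Gus, 2, Lyra, Fay), (Gus, 2, Lyra, Xia)}
Selection mname = Gus: {(Gus, 2, Lyra, Fay), (Gus, 2, Lyra, Xia)}
Projecting to mid, title (1 duplicate(s) eliminated): {(2, Lyra)}
Selection mid ≠ 35: {(11, Omega), (18, Alpha), (2, Gamma), (5, Zephyr)}
Set union of the two operands is {(11, Omega), (18, Alpha), (2, Gamma), (2, Lyra), (5, Zephyr)}.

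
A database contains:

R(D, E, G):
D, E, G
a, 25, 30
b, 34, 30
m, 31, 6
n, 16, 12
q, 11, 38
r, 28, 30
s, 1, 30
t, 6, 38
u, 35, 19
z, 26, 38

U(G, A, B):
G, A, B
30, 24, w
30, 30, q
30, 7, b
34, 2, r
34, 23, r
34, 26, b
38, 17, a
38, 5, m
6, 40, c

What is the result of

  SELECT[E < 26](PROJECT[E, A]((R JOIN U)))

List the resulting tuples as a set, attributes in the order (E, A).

{(1, 24), (1, 30), (1, 7), (11, 17), (11, 5), (25, 24), (25, 30), (25, 7), (6, 17), (6, 5)}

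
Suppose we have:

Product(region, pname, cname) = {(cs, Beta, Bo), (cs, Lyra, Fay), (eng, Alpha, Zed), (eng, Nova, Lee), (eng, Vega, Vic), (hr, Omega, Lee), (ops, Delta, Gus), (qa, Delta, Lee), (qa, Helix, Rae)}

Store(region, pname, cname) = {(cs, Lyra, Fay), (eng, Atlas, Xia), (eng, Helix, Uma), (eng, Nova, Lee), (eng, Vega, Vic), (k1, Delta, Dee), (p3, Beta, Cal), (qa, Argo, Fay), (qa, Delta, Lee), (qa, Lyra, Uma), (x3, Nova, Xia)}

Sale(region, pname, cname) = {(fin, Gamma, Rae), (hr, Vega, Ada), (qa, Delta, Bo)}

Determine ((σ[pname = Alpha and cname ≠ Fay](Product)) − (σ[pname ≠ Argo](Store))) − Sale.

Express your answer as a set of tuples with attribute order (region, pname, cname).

{(eng, Alpha, Zed)}

σ[pname = Alpha and cname ≠ Fay]: keep tuples satisfying pname = Alpha and cname ≠ Fay → {(eng, Alpha, Zed)}
σ[pname ≠ Argo]: keep tuples satisfying pname ≠ Argo → {(cs, Lyra, Fay), (eng, Atlas, Xia), (eng, Helix, Uma), (eng, Nova, Lee), (eng, Vega, Vic), (k1, Delta, Dee), (p3, Beta, Cal), (qa, Delta, Lee), (qa, Lyra, Uma), (x3, Nova, Xia)}
Difference: {(eng, Alpha, Zed)} with {(cs, Lyra, Fay), (eng, Atlas, Xia), (eng, Helix, Uma), (eng, Nova, Lee), (eng, Vega, Vic), (k1, Delta, Dee), (p3, Beta, Cal), (qa, Delta, Lee), (qa, Lyra, Uma), (x3, Nova, Xia)} → {(eng, Alpha, Zed)}
Difference: {(eng, Alpha, Zed)} with {(fin, Gamma, Rae), (hr, Vega, Ada), (qa, Delta, Bo)} → {(eng, Alpha, Zed)}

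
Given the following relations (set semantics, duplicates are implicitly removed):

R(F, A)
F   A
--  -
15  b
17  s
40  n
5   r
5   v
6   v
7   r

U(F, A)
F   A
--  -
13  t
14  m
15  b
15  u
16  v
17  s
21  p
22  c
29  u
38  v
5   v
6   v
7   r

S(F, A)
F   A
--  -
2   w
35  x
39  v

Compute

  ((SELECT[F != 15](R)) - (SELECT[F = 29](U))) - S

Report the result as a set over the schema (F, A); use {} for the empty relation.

{(17, s), (40, n), (5, r), (5, v), (6, v), (7, r)}

Selection F != 15: {(17, s), (40, n), (5, r), (5, v), (6, v), (7, r)}
Selection F = 29: {(29, u)}
Difference: {(17, s), (40, n), (5, r), (5, v), (6, v), (7, r)} with {(29, u)} → {(17, s), (40, n), (5, r), (5, v), (6, v), (7, r)}
Difference: {(17, s), (40, n), (5, r), (5, v), (6, v), (7, r)} with {(2, w), (35, x), (39, v)} → {(17, s), (40, n), (5, r), (5, v), (6, v), (7, r)}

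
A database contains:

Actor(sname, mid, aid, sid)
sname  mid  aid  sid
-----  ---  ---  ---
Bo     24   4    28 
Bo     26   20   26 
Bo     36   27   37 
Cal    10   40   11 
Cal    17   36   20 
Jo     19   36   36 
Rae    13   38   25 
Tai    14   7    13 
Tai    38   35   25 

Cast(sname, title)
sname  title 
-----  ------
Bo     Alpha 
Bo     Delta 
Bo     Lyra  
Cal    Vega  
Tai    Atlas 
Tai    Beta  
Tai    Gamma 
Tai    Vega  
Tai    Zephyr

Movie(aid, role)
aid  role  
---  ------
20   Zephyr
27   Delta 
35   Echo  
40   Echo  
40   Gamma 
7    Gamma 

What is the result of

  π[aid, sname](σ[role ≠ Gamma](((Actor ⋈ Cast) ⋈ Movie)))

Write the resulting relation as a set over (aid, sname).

{(20, Bo), (27, Bo), (35, Tai), (40, Cal)}

Natural join on sname: {(Bo, 24, 4, 28, Alpha), (Bo, 24, 4, 28, Delta), (Bo, 24, 4, 28, Lyra), (Bo, 26, 20, 26, Alpha), (Bo, 26, 20, 26, Delta), (Bo, 26, 20, 26, Lyra), (Bo, 36, 27, 37, Alpha), (Bo, 36, 27, 37, Delta), (Bo, 36, 27, 37, Lyra), (Cal, 10, 40, 11, Vega), (Cal, 17, 36, 20, Vega), (Tai, 14, 7, 13, Atlas), (Tai, 14, 7, 13, Beta), (Tai, 14, 7, 13, Gamma), (Tai, 14, 7, 13, Vega), (Tai, 14, 7, 13, Zephyr), (Tai, 38, 35, 25, Atlas), (Tai, 38, 35, 25, Beta), (Tai, 38, 35, 25, Gamma), (Tai, 38, 35, 25, Vega), (Tai, 38, 35, 25, Zephyr)}
Natural join on aid: {(Bo, 26, 20, 26, Alpha, Zephyr), (Bo, 26, 20, 26, Delta, Zephyr), (Bo, 26, 20, 26, Lyra, Zephyr), (Bo, 36, 27, 37, Alpha, Delta), (Bo, 36, 27, 37, Delta, Delta), (Bo, 36, 27, 37, Lyra, Delta), (Cal, 10, 40, 11, Vega, Echo), (Cal, 10, 40, 11, Vega, Gamma), (Tai, 14, 7, 13, Atlas, Gamma), (Tai, 14, 7, 13, Beta, Gamma), (Tai, 14, 7, 13, Gamma, Gamma), (Tai, 14, 7, 13, Vega, Gamma), (Tai, 14, 7, 13, Zephyr, Gamma), (Tai, 38, 35, 25, Atlas, Echo), (Tai, 38, 35, 25, Beta, Echo), (Tai, 38, 35, 25, Gamma, Echo), (Tai, 38, 35, 25, Vega, Echo), (Tai, 38, 35, 25, Zephyr, Echo)}
Apply σ_{role ≠ Gamma}; surviving tuples: {(Bo, 26, 20, 26, Alpha, Zephyr), (Bo, 26, 20, 26, Delta, Zephyr), (Bo, 26, 20, 26, Lyra, Zephyr), (Bo, 36, 27, 37, Alpha, Delta), (Bo, 36, 27, 37, Delta, Delta), (Bo, 36, 27, 37, Lyra, Delta), (Cal, 10, 40, 11, Vega, Echo), (Tai, 38, 35, 25, Atlas, Echo), (Tai, 38, 35, 25, Beta, Echo), (Tai, 38, 35, 25, Gamma, Echo), (Tai, 38, 35, 25, Vega, Echo), (Tai, 38, 35, 25, Zephyr, Echo)}
Keep only column(s) aid, sname (8 duplicate(s) eliminated): {(20, Bo), (27, Bo), (35, Tai), (40, Cal)}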